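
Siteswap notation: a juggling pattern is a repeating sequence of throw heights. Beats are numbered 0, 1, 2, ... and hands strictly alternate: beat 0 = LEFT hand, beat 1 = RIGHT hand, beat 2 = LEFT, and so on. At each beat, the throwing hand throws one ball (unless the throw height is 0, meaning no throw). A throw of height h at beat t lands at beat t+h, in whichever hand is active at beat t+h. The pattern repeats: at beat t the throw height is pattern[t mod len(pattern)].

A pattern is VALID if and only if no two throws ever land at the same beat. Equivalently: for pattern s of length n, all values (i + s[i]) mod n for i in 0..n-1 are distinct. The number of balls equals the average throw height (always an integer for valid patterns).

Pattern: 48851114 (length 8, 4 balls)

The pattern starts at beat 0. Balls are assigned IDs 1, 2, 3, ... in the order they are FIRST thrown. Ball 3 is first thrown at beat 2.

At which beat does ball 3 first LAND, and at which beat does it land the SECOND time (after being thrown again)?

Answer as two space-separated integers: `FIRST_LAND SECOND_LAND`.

Beat 0 (L): throw ball1 h=4 -> lands@4:L; in-air after throw: [b1@4:L]
Beat 1 (R): throw ball2 h=8 -> lands@9:R; in-air after throw: [b1@4:L b2@9:R]
Beat 2 (L): throw ball3 h=8 -> lands@10:L; in-air after throw: [b1@4:L b2@9:R b3@10:L]
Beat 3 (R): throw ball4 h=5 -> lands@8:L; in-air after throw: [b1@4:L b4@8:L b2@9:R b3@10:L]
Beat 4 (L): throw ball1 h=1 -> lands@5:R; in-air after throw: [b1@5:R b4@8:L b2@9:R b3@10:L]
Beat 5 (R): throw ball1 h=1 -> lands@6:L; in-air after throw: [b1@6:L b4@8:L b2@9:R b3@10:L]
Beat 6 (L): throw ball1 h=1 -> lands@7:R; in-air after throw: [b1@7:R b4@8:L b2@9:R b3@10:L]
Beat 7 (R): throw ball1 h=4 -> lands@11:R; in-air after throw: [b4@8:L b2@9:R b3@10:L b1@11:R]
Beat 8 (L): throw ball4 h=4 -> lands@12:L; in-air after throw: [b2@9:R b3@10:L b1@11:R b4@12:L]
Beat 9 (R): throw ball2 h=8 -> lands@17:R; in-air after throw: [b3@10:L b1@11:R b4@12:L b2@17:R]
Beat 10 (L): throw ball3 h=8 -> lands@18:L; in-air after throw: [b1@11:R b4@12:L b2@17:R b3@18:L]
Beat 11 (R): throw ball1 h=5 -> lands@16:L; in-air after throw: [b4@12:L b1@16:L b2@17:R b3@18:L]
Beat 12 (L): throw ball4 h=1 -> lands@13:R; in-air after throw: [b4@13:R b1@16:L b2@17:R b3@18:L]
Beat 13 (R): throw ball4 h=1 -> lands@14:L; in-air after throw: [b4@14:L b1@16:L b2@17:R b3@18:L]
Beat 14 (L): throw ball4 h=1 -> lands@15:R; in-air after throw: [b4@15:R b1@16:L b2@17:R b3@18:L]
Beat 15 (R): throw ball4 h=4 -> lands@19:R; in-air after throw: [b1@16:L b2@17:R b3@18:L b4@19:R]
Beat 16 (L): throw ball1 h=4 -> lands@20:L; in-air after throw: [b2@17:R b3@18:L b4@19:R b1@20:L]
Beat 17 (R): throw ball2 h=8 -> lands@25:R; in-air after throw: [b3@18:L b4@19:R b1@20:L b2@25:R]
Ball 3: thrown@2 h=8 -> first land @10; rethrown@10 h=8 -> second land @18

Answer: 10 18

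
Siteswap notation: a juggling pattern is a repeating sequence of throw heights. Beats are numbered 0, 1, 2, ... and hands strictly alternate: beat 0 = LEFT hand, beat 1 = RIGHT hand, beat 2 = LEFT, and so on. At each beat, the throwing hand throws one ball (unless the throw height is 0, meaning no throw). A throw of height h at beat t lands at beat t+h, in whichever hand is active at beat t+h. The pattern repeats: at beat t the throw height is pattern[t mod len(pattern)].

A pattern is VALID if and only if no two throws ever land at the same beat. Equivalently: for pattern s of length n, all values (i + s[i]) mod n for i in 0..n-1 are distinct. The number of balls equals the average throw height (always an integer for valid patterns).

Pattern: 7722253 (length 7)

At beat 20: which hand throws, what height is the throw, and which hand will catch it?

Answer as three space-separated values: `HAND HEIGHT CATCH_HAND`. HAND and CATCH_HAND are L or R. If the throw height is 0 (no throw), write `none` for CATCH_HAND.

Answer: L 3 R

Derivation:
Beat 20: 20 mod 2 = 0, so hand = L
Throw height = pattern[20 mod 7] = pattern[6] = 3
Lands at beat 20+3=23, 23 mod 2 = 1, so catch hand = R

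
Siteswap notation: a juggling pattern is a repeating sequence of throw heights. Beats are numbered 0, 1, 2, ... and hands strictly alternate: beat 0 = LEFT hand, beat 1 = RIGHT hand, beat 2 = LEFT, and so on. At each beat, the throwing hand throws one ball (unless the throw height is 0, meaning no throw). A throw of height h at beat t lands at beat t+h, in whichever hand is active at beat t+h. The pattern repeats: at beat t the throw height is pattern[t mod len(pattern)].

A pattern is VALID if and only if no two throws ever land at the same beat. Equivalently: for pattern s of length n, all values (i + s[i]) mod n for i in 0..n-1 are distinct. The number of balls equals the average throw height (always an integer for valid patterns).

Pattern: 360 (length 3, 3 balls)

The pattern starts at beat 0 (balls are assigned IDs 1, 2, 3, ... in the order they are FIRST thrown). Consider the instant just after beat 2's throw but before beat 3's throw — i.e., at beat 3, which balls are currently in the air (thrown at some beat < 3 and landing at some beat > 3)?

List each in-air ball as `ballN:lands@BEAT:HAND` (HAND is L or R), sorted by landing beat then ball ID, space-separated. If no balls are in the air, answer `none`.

Beat 0 (L): throw ball1 h=3 -> lands@3:R; in-air after throw: [b1@3:R]
Beat 1 (R): throw ball2 h=6 -> lands@7:R; in-air after throw: [b1@3:R b2@7:R]
Beat 3 (R): throw ball1 h=3 -> lands@6:L; in-air after throw: [b1@6:L b2@7:R]

Answer: ball2:lands@7:R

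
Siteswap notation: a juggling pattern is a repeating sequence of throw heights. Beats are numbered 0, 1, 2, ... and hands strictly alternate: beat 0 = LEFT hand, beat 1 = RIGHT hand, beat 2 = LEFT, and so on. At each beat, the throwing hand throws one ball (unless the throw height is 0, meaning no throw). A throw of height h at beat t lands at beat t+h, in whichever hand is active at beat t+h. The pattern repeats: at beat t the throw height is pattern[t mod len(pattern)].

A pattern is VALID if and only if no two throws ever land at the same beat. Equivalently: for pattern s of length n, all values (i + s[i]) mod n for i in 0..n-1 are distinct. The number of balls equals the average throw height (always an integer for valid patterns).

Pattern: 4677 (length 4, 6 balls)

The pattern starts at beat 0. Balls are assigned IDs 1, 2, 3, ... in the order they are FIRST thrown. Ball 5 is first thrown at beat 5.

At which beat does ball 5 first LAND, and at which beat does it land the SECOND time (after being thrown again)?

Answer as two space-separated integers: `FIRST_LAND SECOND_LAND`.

Beat 0 (L): throw ball1 h=4 -> lands@4:L; in-air after throw: [b1@4:L]
Beat 1 (R): throw ball2 h=6 -> lands@7:R; in-air after throw: [b1@4:L b2@7:R]
Beat 2 (L): throw ball3 h=7 -> lands@9:R; in-air after throw: [b1@4:L b2@7:R b3@9:R]
Beat 3 (R): throw ball4 h=7 -> lands@10:L; in-air after throw: [b1@4:L b2@7:R b3@9:R b4@10:L]
Beat 4 (L): throw ball1 h=4 -> lands@8:L; in-air after throw: [b2@7:R b1@8:L b3@9:R b4@10:L]
Beat 5 (R): throw ball5 h=6 -> lands@11:R; in-air after throw: [b2@7:R b1@8:L b3@9:R b4@10:L b5@11:R]
Beat 6 (L): throw ball6 h=7 -> lands@13:R; in-air after throw: [b2@7:R b1@8:L b3@9:R b4@10:L b5@11:R b6@13:R]
Beat 7 (R): throw ball2 h=7 -> lands@14:L; in-air after throw: [b1@8:L b3@9:R b4@10:L b5@11:R b6@13:R b2@14:L]
Beat 8 (L): throw ball1 h=4 -> lands@12:L; in-air after throw: [b3@9:R b4@10:L b5@11:R b1@12:L b6@13:R b2@14:L]
Beat 9 (R): throw ball3 h=6 -> lands@15:R; in-air after throw: [b4@10:L b5@11:R b1@12:L b6@13:R b2@14:L b3@15:R]
Beat 10 (L): throw ball4 h=7 -> lands@17:R; in-air after throw: [b5@11:R b1@12:L b6@13:R b2@14:L b3@15:R b4@17:R]
Beat 11 (R): throw ball5 h=7 -> lands@18:L; in-air after throw: [b1@12:L b6@13:R b2@14:L b3@15:R b4@17:R b5@18:L]
Beat 12 (L): throw ball1 h=4 -> lands@16:L; in-air after throw: [b6@13:R b2@14:L b3@15:R b1@16:L b4@17:R b5@18:L]
Beat 13 (R): throw ball6 h=6 -> lands@19:R; in-air after throw: [b2@14:L b3@15:R b1@16:L b4@17:R b5@18:L b6@19:R]
Ball 5: thrown@5 h=6 -> first land @11; rethrown@11 h=7 -> second land @18

Answer: 11 18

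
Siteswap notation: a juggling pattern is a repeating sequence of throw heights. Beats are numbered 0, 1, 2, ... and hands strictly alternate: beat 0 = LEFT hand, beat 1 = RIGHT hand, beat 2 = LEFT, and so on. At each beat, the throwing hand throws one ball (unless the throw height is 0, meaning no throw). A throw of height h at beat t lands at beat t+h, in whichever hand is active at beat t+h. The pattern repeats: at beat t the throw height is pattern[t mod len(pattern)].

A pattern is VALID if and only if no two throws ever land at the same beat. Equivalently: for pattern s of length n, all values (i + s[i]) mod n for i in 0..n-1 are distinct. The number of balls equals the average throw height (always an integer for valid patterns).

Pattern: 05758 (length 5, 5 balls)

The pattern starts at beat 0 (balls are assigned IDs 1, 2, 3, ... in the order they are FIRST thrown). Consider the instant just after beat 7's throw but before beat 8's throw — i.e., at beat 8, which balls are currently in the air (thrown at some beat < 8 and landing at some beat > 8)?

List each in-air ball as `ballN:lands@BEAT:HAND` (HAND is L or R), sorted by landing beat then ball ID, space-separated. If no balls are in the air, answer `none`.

Beat 1 (R): throw ball1 h=5 -> lands@6:L; in-air after throw: [b1@6:L]
Beat 2 (L): throw ball2 h=7 -> lands@9:R; in-air after throw: [b1@6:L b2@9:R]
Beat 3 (R): throw ball3 h=5 -> lands@8:L; in-air after throw: [b1@6:L b3@8:L b2@9:R]
Beat 4 (L): throw ball4 h=8 -> lands@12:L; in-air after throw: [b1@6:L b3@8:L b2@9:R b4@12:L]
Beat 6 (L): throw ball1 h=5 -> lands@11:R; in-air after throw: [b3@8:L b2@9:R b1@11:R b4@12:L]
Beat 7 (R): throw ball5 h=7 -> lands@14:L; in-air after throw: [b3@8:L b2@9:R b1@11:R b4@12:L b5@14:L]
Beat 8 (L): throw ball3 h=5 -> lands@13:R; in-air after throw: [b2@9:R b1@11:R b4@12:L b3@13:R b5@14:L]

Answer: ball2:lands@9:R ball1:lands@11:R ball4:lands@12:L ball5:lands@14:L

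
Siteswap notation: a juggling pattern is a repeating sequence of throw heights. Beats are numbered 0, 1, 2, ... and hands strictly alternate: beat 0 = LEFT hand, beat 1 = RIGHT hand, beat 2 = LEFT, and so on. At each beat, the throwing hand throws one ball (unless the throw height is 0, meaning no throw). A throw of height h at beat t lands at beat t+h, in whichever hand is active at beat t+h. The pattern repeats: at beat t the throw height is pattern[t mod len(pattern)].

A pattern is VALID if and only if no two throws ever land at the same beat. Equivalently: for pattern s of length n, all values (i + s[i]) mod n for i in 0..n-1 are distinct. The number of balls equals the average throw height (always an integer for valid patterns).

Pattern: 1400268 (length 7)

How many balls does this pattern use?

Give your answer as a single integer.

Answer: 3

Derivation:
Pattern = [1, 4, 0, 0, 2, 6, 8], length n = 7
  position 0: throw height = 1, running sum = 1
  position 1: throw height = 4, running sum = 5
  position 2: throw height = 0, running sum = 5
  position 3: throw height = 0, running sum = 5
  position 4: throw height = 2, running sum = 7
  position 5: throw height = 6, running sum = 13
  position 6: throw height = 8, running sum = 21
Total sum = 21; balls = sum / n = 21 / 7 = 3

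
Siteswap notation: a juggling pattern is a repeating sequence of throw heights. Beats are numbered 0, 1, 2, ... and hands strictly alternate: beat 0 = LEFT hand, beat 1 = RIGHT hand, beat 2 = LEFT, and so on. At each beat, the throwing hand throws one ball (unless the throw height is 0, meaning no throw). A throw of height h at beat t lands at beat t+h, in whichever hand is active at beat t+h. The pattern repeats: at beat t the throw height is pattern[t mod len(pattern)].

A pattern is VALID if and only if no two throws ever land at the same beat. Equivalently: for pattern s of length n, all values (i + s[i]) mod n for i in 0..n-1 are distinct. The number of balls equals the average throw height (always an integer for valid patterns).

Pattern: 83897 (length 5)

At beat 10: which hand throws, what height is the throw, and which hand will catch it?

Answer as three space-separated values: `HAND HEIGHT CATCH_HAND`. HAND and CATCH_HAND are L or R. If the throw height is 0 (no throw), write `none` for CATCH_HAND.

Beat 10: 10 mod 2 = 0, so hand = L
Throw height = pattern[10 mod 5] = pattern[0] = 8
Lands at beat 10+8=18, 18 mod 2 = 0, so catch hand = L

Answer: L 8 L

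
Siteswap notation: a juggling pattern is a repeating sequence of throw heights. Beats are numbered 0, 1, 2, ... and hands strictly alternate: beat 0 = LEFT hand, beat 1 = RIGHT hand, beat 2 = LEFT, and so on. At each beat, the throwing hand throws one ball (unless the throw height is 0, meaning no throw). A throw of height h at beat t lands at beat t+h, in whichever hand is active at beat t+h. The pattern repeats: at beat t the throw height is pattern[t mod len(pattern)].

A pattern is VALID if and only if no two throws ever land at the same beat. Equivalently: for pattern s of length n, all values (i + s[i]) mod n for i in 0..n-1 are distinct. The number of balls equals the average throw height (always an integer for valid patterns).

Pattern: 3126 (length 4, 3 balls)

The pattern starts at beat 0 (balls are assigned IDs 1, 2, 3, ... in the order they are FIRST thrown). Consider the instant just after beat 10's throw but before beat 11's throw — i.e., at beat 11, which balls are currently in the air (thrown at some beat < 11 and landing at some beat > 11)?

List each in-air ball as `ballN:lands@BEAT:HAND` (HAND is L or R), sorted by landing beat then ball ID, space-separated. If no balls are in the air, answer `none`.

Beat 0 (L): throw ball1 h=3 -> lands@3:R; in-air after throw: [b1@3:R]
Beat 1 (R): throw ball2 h=1 -> lands@2:L; in-air after throw: [b2@2:L b1@3:R]
Beat 2 (L): throw ball2 h=2 -> lands@4:L; in-air after throw: [b1@3:R b2@4:L]
Beat 3 (R): throw ball1 h=6 -> lands@9:R; in-air after throw: [b2@4:L b1@9:R]
Beat 4 (L): throw ball2 h=3 -> lands@7:R; in-air after throw: [b2@7:R b1@9:R]
Beat 5 (R): throw ball3 h=1 -> lands@6:L; in-air after throw: [b3@6:L b2@7:R b1@9:R]
Beat 6 (L): throw ball3 h=2 -> lands@8:L; in-air after throw: [b2@7:R b3@8:L b1@9:R]
Beat 7 (R): throw ball2 h=6 -> lands@13:R; in-air after throw: [b3@8:L b1@9:R b2@13:R]
Beat 8 (L): throw ball3 h=3 -> lands@11:R; in-air after throw: [b1@9:R b3@11:R b2@13:R]
Beat 9 (R): throw ball1 h=1 -> lands@10:L; in-air after throw: [b1@10:L b3@11:R b2@13:R]
Beat 10 (L): throw ball1 h=2 -> lands@12:L; in-air after throw: [b3@11:R b1@12:L b2@13:R]
Beat 11 (R): throw ball3 h=6 -> lands@17:R; in-air after throw: [b1@12:L b2@13:R b3@17:R]

Answer: ball1:lands@12:L ball2:lands@13:R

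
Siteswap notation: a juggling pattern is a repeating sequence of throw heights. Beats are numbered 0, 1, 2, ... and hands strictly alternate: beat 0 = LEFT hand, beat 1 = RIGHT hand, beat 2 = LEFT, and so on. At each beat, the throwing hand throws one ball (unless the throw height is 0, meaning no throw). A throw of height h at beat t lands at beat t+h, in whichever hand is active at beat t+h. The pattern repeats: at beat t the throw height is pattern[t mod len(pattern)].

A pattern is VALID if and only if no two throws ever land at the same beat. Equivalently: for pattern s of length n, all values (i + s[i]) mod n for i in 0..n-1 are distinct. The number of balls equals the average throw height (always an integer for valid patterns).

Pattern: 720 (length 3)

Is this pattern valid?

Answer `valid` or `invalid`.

Answer: valid

Derivation:
i=0: (i + s[i]) mod n = (0 + 7) mod 3 = 1
i=1: (i + s[i]) mod n = (1 + 2) mod 3 = 0
i=2: (i + s[i]) mod n = (2 + 0) mod 3 = 2
Residues: [1, 0, 2], distinct: True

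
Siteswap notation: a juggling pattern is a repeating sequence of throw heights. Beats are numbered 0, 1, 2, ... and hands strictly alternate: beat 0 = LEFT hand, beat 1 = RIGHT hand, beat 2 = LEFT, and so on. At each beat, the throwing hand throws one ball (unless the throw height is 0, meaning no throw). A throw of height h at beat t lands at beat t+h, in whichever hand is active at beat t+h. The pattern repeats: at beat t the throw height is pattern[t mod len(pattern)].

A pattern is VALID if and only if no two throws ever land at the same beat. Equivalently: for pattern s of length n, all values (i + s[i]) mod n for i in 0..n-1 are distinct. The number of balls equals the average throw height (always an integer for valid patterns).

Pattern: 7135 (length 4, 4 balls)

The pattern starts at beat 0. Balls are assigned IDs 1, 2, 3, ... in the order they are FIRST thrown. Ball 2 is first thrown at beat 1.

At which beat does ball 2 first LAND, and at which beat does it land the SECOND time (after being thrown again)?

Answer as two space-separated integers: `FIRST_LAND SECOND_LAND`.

Beat 0 (L): throw ball1 h=7 -> lands@7:R; in-air after throw: [b1@7:R]
Beat 1 (R): throw ball2 h=1 -> lands@2:L; in-air after throw: [b2@2:L b1@7:R]
Beat 2 (L): throw ball2 h=3 -> lands@5:R; in-air after throw: [b2@5:R b1@7:R]
Beat 3 (R): throw ball3 h=5 -> lands@8:L; in-air after throw: [b2@5:R b1@7:R b3@8:L]
Beat 4 (L): throw ball4 h=7 -> lands@11:R; in-air after throw: [b2@5:R b1@7:R b3@8:L b4@11:R]
Beat 5 (R): throw ball2 h=1 -> lands@6:L; in-air after throw: [b2@6:L b1@7:R b3@8:L b4@11:R]
Ball 2: thrown@1 h=1 -> first land @2; rethrown@2 h=3 -> second land @5

Answer: 2 5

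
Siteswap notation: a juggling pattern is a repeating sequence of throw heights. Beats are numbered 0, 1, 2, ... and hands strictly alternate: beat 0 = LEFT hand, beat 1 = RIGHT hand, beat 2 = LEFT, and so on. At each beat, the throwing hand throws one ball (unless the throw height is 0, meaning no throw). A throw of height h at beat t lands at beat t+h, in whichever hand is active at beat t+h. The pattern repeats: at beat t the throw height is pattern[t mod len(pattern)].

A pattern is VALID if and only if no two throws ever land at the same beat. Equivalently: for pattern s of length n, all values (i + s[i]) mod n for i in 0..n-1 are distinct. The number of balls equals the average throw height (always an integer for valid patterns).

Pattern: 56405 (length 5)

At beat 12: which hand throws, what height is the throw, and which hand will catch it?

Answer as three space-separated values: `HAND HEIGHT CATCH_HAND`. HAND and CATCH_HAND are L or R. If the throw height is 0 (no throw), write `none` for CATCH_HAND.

Answer: L 4 L

Derivation:
Beat 12: 12 mod 2 = 0, so hand = L
Throw height = pattern[12 mod 5] = pattern[2] = 4
Lands at beat 12+4=16, 16 mod 2 = 0, so catch hand = L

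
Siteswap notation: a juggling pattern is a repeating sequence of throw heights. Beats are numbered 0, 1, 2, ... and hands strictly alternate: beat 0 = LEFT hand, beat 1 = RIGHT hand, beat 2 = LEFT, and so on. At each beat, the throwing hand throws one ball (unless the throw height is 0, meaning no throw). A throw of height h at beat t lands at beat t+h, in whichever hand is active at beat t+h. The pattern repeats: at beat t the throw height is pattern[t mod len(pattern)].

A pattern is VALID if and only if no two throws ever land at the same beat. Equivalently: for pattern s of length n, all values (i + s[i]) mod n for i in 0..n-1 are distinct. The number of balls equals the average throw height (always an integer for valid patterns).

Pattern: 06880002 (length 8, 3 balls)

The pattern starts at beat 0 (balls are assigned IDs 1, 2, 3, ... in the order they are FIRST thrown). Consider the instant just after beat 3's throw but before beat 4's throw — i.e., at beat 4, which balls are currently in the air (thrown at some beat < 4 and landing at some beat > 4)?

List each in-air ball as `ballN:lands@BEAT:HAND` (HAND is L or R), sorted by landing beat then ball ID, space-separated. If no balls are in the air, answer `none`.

Answer: ball1:lands@7:R ball2:lands@10:L ball3:lands@11:R

Derivation:
Beat 1 (R): throw ball1 h=6 -> lands@7:R; in-air after throw: [b1@7:R]
Beat 2 (L): throw ball2 h=8 -> lands@10:L; in-air after throw: [b1@7:R b2@10:L]
Beat 3 (R): throw ball3 h=8 -> lands@11:R; in-air after throw: [b1@7:R b2@10:L b3@11:R]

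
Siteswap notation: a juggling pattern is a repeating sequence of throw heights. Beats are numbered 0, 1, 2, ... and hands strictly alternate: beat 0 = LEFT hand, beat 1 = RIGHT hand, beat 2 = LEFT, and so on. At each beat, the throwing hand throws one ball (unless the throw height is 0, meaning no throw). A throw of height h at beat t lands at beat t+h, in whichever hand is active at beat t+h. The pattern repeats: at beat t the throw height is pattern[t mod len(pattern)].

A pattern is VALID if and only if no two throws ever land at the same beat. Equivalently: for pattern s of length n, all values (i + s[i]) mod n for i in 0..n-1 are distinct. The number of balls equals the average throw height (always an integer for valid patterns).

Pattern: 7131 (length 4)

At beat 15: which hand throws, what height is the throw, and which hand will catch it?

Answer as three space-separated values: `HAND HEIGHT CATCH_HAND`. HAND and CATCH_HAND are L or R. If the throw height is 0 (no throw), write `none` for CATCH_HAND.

Beat 15: 15 mod 2 = 1, so hand = R
Throw height = pattern[15 mod 4] = pattern[3] = 1
Lands at beat 15+1=16, 16 mod 2 = 0, so catch hand = L

Answer: R 1 L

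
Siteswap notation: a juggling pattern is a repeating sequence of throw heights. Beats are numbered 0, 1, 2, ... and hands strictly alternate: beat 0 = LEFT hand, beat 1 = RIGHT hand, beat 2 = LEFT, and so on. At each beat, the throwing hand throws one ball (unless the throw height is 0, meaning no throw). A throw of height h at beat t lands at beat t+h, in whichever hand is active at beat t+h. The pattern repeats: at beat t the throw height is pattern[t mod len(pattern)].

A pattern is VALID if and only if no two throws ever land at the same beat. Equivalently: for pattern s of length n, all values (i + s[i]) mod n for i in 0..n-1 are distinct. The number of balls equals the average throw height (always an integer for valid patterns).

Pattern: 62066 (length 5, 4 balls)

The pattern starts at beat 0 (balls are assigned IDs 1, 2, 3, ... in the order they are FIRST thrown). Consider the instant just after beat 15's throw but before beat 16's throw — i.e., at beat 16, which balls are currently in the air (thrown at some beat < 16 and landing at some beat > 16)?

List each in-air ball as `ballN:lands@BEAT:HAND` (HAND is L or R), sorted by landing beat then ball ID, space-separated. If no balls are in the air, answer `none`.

Beat 0 (L): throw ball1 h=6 -> lands@6:L; in-air after throw: [b1@6:L]
Beat 1 (R): throw ball2 h=2 -> lands@3:R; in-air after throw: [b2@3:R b1@6:L]
Beat 3 (R): throw ball2 h=6 -> lands@9:R; in-air after throw: [b1@6:L b2@9:R]
Beat 4 (L): throw ball3 h=6 -> lands@10:L; in-air after throw: [b1@6:L b2@9:R b3@10:L]
Beat 5 (R): throw ball4 h=6 -> lands@11:R; in-air after throw: [b1@6:L b2@9:R b3@10:L b4@11:R]
Beat 6 (L): throw ball1 h=2 -> lands@8:L; in-air after throw: [b1@8:L b2@9:R b3@10:L b4@11:R]
Beat 8 (L): throw ball1 h=6 -> lands@14:L; in-air after throw: [b2@9:R b3@10:L b4@11:R b1@14:L]
Beat 9 (R): throw ball2 h=6 -> lands@15:R; in-air after throw: [b3@10:L b4@11:R b1@14:L b2@15:R]
Beat 10 (L): throw ball3 h=6 -> lands@16:L; in-air after throw: [b4@11:R b1@14:L b2@15:R b3@16:L]
Beat 11 (R): throw ball4 h=2 -> lands@13:R; in-air after throw: [b4@13:R b1@14:L b2@15:R b3@16:L]
Beat 13 (R): throw ball4 h=6 -> lands@19:R; in-air after throw: [b1@14:L b2@15:R b3@16:L b4@19:R]
Beat 14 (L): throw ball1 h=6 -> lands@20:L; in-air after throw: [b2@15:R b3@16:L b4@19:R b1@20:L]
Beat 15 (R): throw ball2 h=6 -> lands@21:R; in-air after throw: [b3@16:L b4@19:R b1@20:L b2@21:R]
Beat 16 (L): throw ball3 h=2 -> lands@18:L; in-air after throw: [b3@18:L b4@19:R b1@20:L b2@21:R]

Answer: ball4:lands@19:R ball1:lands@20:L ball2:lands@21:R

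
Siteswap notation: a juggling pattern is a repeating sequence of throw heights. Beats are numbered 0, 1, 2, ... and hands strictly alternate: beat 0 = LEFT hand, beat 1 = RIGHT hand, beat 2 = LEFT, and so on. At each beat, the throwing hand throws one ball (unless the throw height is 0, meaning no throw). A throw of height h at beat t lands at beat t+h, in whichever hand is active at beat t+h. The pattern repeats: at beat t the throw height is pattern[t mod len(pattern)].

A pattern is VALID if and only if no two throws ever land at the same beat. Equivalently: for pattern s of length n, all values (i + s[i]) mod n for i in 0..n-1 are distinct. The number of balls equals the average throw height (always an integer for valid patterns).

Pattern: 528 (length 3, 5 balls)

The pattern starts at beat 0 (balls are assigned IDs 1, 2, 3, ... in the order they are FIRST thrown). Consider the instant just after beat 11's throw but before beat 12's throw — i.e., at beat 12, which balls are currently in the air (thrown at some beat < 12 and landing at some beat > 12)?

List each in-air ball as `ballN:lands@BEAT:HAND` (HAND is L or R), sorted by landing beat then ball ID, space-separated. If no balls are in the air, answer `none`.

Answer: ball1:lands@13:R ball5:lands@14:L ball2:lands@16:L ball4:lands@19:R

Derivation:
Beat 0 (L): throw ball1 h=5 -> lands@5:R; in-air after throw: [b1@5:R]
Beat 1 (R): throw ball2 h=2 -> lands@3:R; in-air after throw: [b2@3:R b1@5:R]
Beat 2 (L): throw ball3 h=8 -> lands@10:L; in-air after throw: [b2@3:R b1@5:R b3@10:L]
Beat 3 (R): throw ball2 h=5 -> lands@8:L; in-air after throw: [b1@5:R b2@8:L b3@10:L]
Beat 4 (L): throw ball4 h=2 -> lands@6:L; in-air after throw: [b1@5:R b4@6:L b2@8:L b3@10:L]
Beat 5 (R): throw ball1 h=8 -> lands@13:R; in-air after throw: [b4@6:L b2@8:L b3@10:L b1@13:R]
Beat 6 (L): throw ball4 h=5 -> lands@11:R; in-air after throw: [b2@8:L b3@10:L b4@11:R b1@13:R]
Beat 7 (R): throw ball5 h=2 -> lands@9:R; in-air after throw: [b2@8:L b5@9:R b3@10:L b4@11:R b1@13:R]
Beat 8 (L): throw ball2 h=8 -> lands@16:L; in-air after throw: [b5@9:R b3@10:L b4@11:R b1@13:R b2@16:L]
Beat 9 (R): throw ball5 h=5 -> lands@14:L; in-air after throw: [b3@10:L b4@11:R b1@13:R b5@14:L b2@16:L]
Beat 10 (L): throw ball3 h=2 -> lands@12:L; in-air after throw: [b4@11:R b3@12:L b1@13:R b5@14:L b2@16:L]
Beat 11 (R): throw ball4 h=8 -> lands@19:R; in-air after throw: [b3@12:L b1@13:R b5@14:L b2@16:L b4@19:R]
Beat 12 (L): throw ball3 h=5 -> lands@17:R; in-air after throw: [b1@13:R b5@14:L b2@16:L b3@17:R b4@19:R]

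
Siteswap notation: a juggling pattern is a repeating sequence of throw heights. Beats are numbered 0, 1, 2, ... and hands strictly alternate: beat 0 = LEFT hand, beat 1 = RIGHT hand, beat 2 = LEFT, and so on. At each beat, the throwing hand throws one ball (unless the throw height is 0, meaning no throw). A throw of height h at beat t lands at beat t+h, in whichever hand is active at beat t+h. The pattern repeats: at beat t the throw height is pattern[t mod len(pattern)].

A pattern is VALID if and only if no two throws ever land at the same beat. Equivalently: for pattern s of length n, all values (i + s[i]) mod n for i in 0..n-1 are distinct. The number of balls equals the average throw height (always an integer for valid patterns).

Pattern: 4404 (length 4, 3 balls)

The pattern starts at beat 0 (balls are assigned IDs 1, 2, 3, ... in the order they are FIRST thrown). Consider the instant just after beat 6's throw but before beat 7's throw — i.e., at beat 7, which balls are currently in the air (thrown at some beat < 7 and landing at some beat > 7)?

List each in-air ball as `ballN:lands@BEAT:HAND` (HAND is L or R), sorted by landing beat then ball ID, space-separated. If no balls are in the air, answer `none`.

Answer: ball1:lands@8:L ball2:lands@9:R

Derivation:
Beat 0 (L): throw ball1 h=4 -> lands@4:L; in-air after throw: [b1@4:L]
Beat 1 (R): throw ball2 h=4 -> lands@5:R; in-air after throw: [b1@4:L b2@5:R]
Beat 3 (R): throw ball3 h=4 -> lands@7:R; in-air after throw: [b1@4:L b2@5:R b3@7:R]
Beat 4 (L): throw ball1 h=4 -> lands@8:L; in-air after throw: [b2@5:R b3@7:R b1@8:L]
Beat 5 (R): throw ball2 h=4 -> lands@9:R; in-air after throw: [b3@7:R b1@8:L b2@9:R]
Beat 7 (R): throw ball3 h=4 -> lands@11:R; in-air after throw: [b1@8:L b2@9:R b3@11:R]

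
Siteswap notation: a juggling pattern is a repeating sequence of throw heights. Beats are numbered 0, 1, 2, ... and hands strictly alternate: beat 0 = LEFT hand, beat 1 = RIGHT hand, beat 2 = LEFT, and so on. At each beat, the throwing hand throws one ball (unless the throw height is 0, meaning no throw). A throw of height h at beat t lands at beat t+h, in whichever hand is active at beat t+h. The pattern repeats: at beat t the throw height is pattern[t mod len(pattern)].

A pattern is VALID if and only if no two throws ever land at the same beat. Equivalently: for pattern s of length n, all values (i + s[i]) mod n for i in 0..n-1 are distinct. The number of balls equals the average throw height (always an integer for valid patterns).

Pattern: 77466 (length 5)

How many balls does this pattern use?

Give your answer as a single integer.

Pattern = [7, 7, 4, 6, 6], length n = 5
  position 0: throw height = 7, running sum = 7
  position 1: throw height = 7, running sum = 14
  position 2: throw height = 4, running sum = 18
  position 3: throw height = 6, running sum = 24
  position 4: throw height = 6, running sum = 30
Total sum = 30; balls = sum / n = 30 / 5 = 6

Answer: 6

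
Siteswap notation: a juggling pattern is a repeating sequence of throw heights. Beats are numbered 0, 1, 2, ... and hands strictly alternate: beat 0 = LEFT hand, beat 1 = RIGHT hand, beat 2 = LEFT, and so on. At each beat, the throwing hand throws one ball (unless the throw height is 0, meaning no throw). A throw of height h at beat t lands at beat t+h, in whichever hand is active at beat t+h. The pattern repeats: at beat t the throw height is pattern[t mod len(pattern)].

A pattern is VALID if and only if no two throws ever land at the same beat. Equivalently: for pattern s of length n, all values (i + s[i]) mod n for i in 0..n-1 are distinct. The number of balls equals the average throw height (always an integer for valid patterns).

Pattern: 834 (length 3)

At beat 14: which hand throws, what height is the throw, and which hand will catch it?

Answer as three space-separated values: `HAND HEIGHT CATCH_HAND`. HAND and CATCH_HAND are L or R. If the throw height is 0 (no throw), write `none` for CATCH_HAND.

Answer: L 4 L

Derivation:
Beat 14: 14 mod 2 = 0, so hand = L
Throw height = pattern[14 mod 3] = pattern[2] = 4
Lands at beat 14+4=18, 18 mod 2 = 0, so catch hand = L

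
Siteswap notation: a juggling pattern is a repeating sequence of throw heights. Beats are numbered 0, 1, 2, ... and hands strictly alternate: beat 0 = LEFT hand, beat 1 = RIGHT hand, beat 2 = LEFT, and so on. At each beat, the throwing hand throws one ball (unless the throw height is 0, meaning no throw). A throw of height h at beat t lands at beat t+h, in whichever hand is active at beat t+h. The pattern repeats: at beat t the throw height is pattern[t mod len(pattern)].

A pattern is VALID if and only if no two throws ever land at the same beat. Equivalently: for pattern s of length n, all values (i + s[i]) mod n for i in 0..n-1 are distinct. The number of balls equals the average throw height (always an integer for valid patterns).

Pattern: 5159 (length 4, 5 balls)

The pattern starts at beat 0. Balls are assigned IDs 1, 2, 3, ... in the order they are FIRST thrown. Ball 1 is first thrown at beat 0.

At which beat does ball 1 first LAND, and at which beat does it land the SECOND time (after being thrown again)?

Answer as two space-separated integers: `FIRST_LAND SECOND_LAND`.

Answer: 5 6

Derivation:
Beat 0 (L): throw ball1 h=5 -> lands@5:R; in-air after throw: [b1@5:R]
Beat 1 (R): throw ball2 h=1 -> lands@2:L; in-air after throw: [b2@2:L b1@5:R]
Beat 2 (L): throw ball2 h=5 -> lands@7:R; in-air after throw: [b1@5:R b2@7:R]
Beat 3 (R): throw ball3 h=9 -> lands@12:L; in-air after throw: [b1@5:R b2@7:R b3@12:L]
Beat 4 (L): throw ball4 h=5 -> lands@9:R; in-air after throw: [b1@5:R b2@7:R b4@9:R b3@12:L]
Beat 5 (R): throw ball1 h=1 -> lands@6:L; in-air after throw: [b1@6:L b2@7:R b4@9:R b3@12:L]
Beat 6 (L): throw ball1 h=5 -> lands@11:R; in-air after throw: [b2@7:R b4@9:R b1@11:R b3@12:L]
Ball 1: thrown@0 h=5 -> first land @5; rethrown@5 h=1 -> second land @6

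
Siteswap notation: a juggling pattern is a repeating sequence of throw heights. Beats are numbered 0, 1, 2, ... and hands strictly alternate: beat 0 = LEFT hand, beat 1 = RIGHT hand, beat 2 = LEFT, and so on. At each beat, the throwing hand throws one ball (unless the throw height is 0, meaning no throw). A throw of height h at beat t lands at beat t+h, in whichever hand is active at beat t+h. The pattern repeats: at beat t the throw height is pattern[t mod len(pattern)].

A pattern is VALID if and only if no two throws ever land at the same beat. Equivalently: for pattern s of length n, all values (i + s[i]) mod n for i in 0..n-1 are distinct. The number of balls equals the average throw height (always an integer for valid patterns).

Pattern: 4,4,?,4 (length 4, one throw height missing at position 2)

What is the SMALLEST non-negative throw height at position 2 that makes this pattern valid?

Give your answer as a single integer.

Answer: 0

Derivation:
i=0: (0 + 4) mod 4 = 0
i=1: (1 + 4) mod 4 = 1
i=2: s[i]=? (unknown)
i=3: (3 + 4) mod 4 = 3
Known residues: [0, 1, 3]; need a permutation of 0..3, so missing residue r = 2
Need (2 + s) mod 4 = 2; smallest s = (2 - 2) mod 4 = 0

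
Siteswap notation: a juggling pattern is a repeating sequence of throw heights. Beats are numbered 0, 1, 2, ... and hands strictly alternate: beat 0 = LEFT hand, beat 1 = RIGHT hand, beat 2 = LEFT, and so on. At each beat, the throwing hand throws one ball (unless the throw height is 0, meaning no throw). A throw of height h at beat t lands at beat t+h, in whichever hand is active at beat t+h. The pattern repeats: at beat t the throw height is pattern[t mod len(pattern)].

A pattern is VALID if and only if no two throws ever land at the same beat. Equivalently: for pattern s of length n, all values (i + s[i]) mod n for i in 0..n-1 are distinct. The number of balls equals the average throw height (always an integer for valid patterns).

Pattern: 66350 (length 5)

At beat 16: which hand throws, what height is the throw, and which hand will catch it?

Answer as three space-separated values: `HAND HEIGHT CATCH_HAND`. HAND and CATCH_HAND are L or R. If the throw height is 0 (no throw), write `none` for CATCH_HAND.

Answer: L 6 L

Derivation:
Beat 16: 16 mod 2 = 0, so hand = L
Throw height = pattern[16 mod 5] = pattern[1] = 6
Lands at beat 16+6=22, 22 mod 2 = 0, so catch hand = L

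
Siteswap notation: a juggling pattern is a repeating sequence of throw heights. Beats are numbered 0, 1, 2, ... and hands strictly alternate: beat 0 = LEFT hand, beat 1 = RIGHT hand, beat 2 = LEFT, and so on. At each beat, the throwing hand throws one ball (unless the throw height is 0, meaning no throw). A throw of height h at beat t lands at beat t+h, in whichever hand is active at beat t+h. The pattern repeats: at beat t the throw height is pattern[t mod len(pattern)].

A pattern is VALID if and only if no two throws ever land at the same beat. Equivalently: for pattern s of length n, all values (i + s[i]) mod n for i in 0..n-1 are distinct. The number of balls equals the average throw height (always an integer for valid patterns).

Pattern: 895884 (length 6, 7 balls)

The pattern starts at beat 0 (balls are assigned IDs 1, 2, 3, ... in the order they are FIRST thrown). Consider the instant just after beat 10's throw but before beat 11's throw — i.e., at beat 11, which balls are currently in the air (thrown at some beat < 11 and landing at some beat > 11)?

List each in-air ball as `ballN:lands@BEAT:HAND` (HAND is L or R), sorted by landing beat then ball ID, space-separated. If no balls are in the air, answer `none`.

Answer: ball5:lands@12:L ball1:lands@13:R ball7:lands@14:L ball3:lands@16:L ball6:lands@17:R ball2:lands@18:L

Derivation:
Beat 0 (L): throw ball1 h=8 -> lands@8:L; in-air after throw: [b1@8:L]
Beat 1 (R): throw ball2 h=9 -> lands@10:L; in-air after throw: [b1@8:L b2@10:L]
Beat 2 (L): throw ball3 h=5 -> lands@7:R; in-air after throw: [b3@7:R b1@8:L b2@10:L]
Beat 3 (R): throw ball4 h=8 -> lands@11:R; in-air after throw: [b3@7:R b1@8:L b2@10:L b4@11:R]
Beat 4 (L): throw ball5 h=8 -> lands@12:L; in-air after throw: [b3@7:R b1@8:L b2@10:L b4@11:R b5@12:L]
Beat 5 (R): throw ball6 h=4 -> lands@9:R; in-air after throw: [b3@7:R b1@8:L b6@9:R b2@10:L b4@11:R b5@12:L]
Beat 6 (L): throw ball7 h=8 -> lands@14:L; in-air after throw: [b3@7:R b1@8:L b6@9:R b2@10:L b4@11:R b5@12:L b7@14:L]
Beat 7 (R): throw ball3 h=9 -> lands@16:L; in-air after throw: [b1@8:L b6@9:R b2@10:L b4@11:R b5@12:L b7@14:L b3@16:L]
Beat 8 (L): throw ball1 h=5 -> lands@13:R; in-air after throw: [b6@9:R b2@10:L b4@11:R b5@12:L b1@13:R b7@14:L b3@16:L]
Beat 9 (R): throw ball6 h=8 -> lands@17:R; in-air after throw: [b2@10:L b4@11:R b5@12:L b1@13:R b7@14:L b3@16:L b6@17:R]
Beat 10 (L): throw ball2 h=8 -> lands@18:L; in-air after throw: [b4@11:R b5@12:L b1@13:R b7@14:L b3@16:L b6@17:R b2@18:L]
Beat 11 (R): throw ball4 h=4 -> lands@15:R; in-air after throw: [b5@12:L b1@13:R b7@14:L b4@15:R b3@16:L b6@17:R b2@18:L]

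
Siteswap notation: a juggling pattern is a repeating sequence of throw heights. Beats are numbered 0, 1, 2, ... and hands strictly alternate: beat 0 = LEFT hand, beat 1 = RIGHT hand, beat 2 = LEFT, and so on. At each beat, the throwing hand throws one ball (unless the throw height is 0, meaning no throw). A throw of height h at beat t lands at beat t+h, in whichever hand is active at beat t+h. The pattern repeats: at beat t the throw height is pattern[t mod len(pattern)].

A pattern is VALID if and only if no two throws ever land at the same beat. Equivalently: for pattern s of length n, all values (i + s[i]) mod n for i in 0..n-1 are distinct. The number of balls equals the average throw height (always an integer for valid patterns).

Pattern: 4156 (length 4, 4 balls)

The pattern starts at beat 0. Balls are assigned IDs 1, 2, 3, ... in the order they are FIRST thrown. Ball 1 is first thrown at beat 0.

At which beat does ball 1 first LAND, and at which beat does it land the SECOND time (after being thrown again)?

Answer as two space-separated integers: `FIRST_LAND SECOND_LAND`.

Beat 0 (L): throw ball1 h=4 -> lands@4:L; in-air after throw: [b1@4:L]
Beat 1 (R): throw ball2 h=1 -> lands@2:L; in-air after throw: [b2@2:L b1@4:L]
Beat 2 (L): throw ball2 h=5 -> lands@7:R; in-air after throw: [b1@4:L b2@7:R]
Beat 3 (R): throw ball3 h=6 -> lands@9:R; in-air after throw: [b1@4:L b2@7:R b3@9:R]
Beat 4 (L): throw ball1 h=4 -> lands@8:L; in-air after throw: [b2@7:R b1@8:L b3@9:R]
Beat 5 (R): throw ball4 h=1 -> lands@6:L; in-air after throw: [b4@6:L b2@7:R b1@8:L b3@9:R]
Beat 6 (L): throw ball4 h=5 -> lands@11:R; in-air after throw: [b2@7:R b1@8:L b3@9:R b4@11:R]
Beat 7 (R): throw ball2 h=6 -> lands@13:R; in-air after throw: [b1@8:L b3@9:R b4@11:R b2@13:R]
Beat 8 (L): throw ball1 h=4 -> lands@12:L; in-air after throw: [b3@9:R b4@11:R b1@12:L b2@13:R]
Ball 1: thrown@0 h=4 -> first land @4; rethrown@4 h=4 -> second land @8

Answer: 4 8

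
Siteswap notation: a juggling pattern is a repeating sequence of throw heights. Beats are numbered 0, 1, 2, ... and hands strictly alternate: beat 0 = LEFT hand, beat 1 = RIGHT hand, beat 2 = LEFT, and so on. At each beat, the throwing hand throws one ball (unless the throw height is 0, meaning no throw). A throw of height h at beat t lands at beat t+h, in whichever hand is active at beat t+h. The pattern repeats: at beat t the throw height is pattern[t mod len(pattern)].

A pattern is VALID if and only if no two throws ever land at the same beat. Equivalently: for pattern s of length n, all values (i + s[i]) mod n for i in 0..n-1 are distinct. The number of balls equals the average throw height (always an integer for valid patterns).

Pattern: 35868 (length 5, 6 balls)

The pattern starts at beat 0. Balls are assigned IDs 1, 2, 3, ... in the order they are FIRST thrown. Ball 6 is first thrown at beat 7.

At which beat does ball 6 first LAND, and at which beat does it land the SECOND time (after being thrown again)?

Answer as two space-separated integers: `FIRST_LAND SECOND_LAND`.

Answer: 15 18

Derivation:
Beat 0 (L): throw ball1 h=3 -> lands@3:R; in-air after throw: [b1@3:R]
Beat 1 (R): throw ball2 h=5 -> lands@6:L; in-air after throw: [b1@3:R b2@6:L]
Beat 2 (L): throw ball3 h=8 -> lands@10:L; in-air after throw: [b1@3:R b2@6:L b3@10:L]
Beat 3 (R): throw ball1 h=6 -> lands@9:R; in-air after throw: [b2@6:L b1@9:R b3@10:L]
Beat 4 (L): throw ball4 h=8 -> lands@12:L; in-air after throw: [b2@6:L b1@9:R b3@10:L b4@12:L]
Beat 5 (R): throw ball5 h=3 -> lands@8:L; in-air after throw: [b2@6:L b5@8:L b1@9:R b3@10:L b4@12:L]
Beat 6 (L): throw ball2 h=5 -> lands@11:R; in-air after throw: [b5@8:L b1@9:R b3@10:L b2@11:R b4@12:L]
Beat 7 (R): throw ball6 h=8 -> lands@15:R; in-air after throw: [b5@8:L b1@9:R b3@10:L b2@11:R b4@12:L b6@15:R]
Beat 8 (L): throw ball5 h=6 -> lands@14:L; in-air after throw: [b1@9:R b3@10:L b2@11:R b4@12:L b5@14:L b6@15:R]
Beat 9 (R): throw ball1 h=8 -> lands@17:R; in-air after throw: [b3@10:L b2@11:R b4@12:L b5@14:L b6@15:R b1@17:R]
Beat 10 (L): throw ball3 h=3 -> lands@13:R; in-air after throw: [b2@11:R b4@12:L b3@13:R b5@14:L b6@15:R b1@17:R]
Beat 11 (R): throw ball2 h=5 -> lands@16:L; in-air after throw: [b4@12:L b3@13:R b5@14:L b6@15:R b2@16:L b1@17:R]
Beat 12 (L): throw ball4 h=8 -> lands@20:L; in-air after throw: [b3@13:R b5@14:L b6@15:R b2@16:L b1@17:R b4@20:L]
Beat 13 (R): throw ball3 h=6 -> lands@19:R; in-air after throw: [b5@14:L b6@15:R b2@16:L b1@17:R b3@19:R b4@20:L]
Beat 14 (L): throw ball5 h=8 -> lands@22:L; in-air after throw: [b6@15:R b2@16:L b1@17:R b3@19:R b4@20:L b5@22:L]
Beat 15 (R): throw ball6 h=3 -> lands@18:L; in-air after throw: [b2@16:L b1@17:R b6@18:L b3@19:R b4@20:L b5@22:L]
Beat 16 (L): throw ball2 h=5 -> lands@21:R; in-air after throw: [b1@17:R b6@18:L b3@19:R b4@20:L b2@21:R b5@22:L]
Beat 17 (R): throw ball1 h=8 -> lands@25:R; in-air after throw: [b6@18:L b3@19:R b4@20:L b2@21:R b5@22:L b1@25:R]
Beat 18 (L): throw ball6 h=6 -> lands@24:L; in-air after throw: [b3@19:R b4@20:L b2@21:R b5@22:L b6@24:L b1@25:R]
Ball 6: thrown@7 h=8 -> first land @15; rethrown@15 h=3 -> second land @18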